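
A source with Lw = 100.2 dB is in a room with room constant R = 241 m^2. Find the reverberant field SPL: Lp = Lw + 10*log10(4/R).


4/R = 4/241 = 0.0165975
Lp = 100.2 + 10*log10(0.0165975) = 82.4 dB


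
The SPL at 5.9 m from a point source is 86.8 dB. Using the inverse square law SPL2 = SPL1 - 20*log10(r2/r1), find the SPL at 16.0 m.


r2/r1 = 16.0/5.9 = 2.71186
Correction = 20*log10(2.71186) = 8.66535 dB
SPL2 = 86.8 - 8.66535 = 78.135 dB


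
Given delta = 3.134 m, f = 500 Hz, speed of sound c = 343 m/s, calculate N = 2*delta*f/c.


N = 2*delta*f/c = 2*delta/lambda, where lambda = c/f
lambda = 343 / 500 = 0.686 m
N = 2 * 3.134 / 0.686 = 9.137


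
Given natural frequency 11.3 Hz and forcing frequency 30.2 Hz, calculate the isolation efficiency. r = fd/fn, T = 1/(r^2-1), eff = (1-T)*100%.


r = 30.2 / 11.3 = 2.67257
r^2 - 1 = 2.67257^2 - 1 = 6.14263
T = 1/6.14263 = 0.162797
Efficiency = (1 - 0.162797)*100 = 83.72 %


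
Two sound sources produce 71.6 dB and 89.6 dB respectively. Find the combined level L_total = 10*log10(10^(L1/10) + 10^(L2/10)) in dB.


10^(71.6/10) = 1.44544e+07
10^(89.6/10) = 9.12011e+08
Sum = 1.44544e+07 + 9.12011e+08 = 9.26465e+08
L_total = 10*log10(9.26465e+08) = 89.668 dB


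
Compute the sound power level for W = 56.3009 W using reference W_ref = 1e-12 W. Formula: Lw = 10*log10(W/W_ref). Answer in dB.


W / W_ref = 56.3009 / 1e-12 = 5.63009e+13
Lw = 10 * log10(5.63009e+13) = 137.51 dB


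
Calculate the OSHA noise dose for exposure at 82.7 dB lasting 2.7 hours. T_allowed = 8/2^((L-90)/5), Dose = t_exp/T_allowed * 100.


T_allowed = 8 / 2^((82.7 - 90)/5) = 22.0087 hr
Dose = 2.7 / 22.0087 * 100 = 12.268 %


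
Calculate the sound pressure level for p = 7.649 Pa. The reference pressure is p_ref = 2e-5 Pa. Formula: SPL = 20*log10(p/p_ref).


p / p_ref = 7.649 / 2e-5 = 382450
SPL = 20 * log10(382450) = 111.65 dB


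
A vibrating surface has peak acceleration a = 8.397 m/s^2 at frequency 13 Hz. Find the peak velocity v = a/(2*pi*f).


omega = 2*pi*f = 2*pi*13 = 81.6814 rad/s
v = a / omega = 8.397 / 81.6814 = 0.1028 m/s


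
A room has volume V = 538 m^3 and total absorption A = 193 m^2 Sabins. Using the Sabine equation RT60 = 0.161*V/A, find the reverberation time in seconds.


RT60 = 0.161 * 538 / 193 = 0.4488 s


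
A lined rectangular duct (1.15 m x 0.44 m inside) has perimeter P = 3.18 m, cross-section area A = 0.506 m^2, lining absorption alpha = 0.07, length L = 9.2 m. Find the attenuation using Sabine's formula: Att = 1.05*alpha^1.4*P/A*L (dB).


alpha^1.4 = 0.07^1.4 = 0.0241622
Attenuation rate = 1.05 * alpha^1.4 * P / A
= 1.05 * 0.0241622 * 3.18 / 0.506 = 0.159442 dB/m
Total Att = 0.159442 * 9.2 = 1.4669 dB


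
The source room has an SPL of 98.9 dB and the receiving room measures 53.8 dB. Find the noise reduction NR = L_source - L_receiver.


NR = L_source - L_receiver (difference between source and receiving room levels)
NR = 98.9 - 53.8 = 45.1 dB


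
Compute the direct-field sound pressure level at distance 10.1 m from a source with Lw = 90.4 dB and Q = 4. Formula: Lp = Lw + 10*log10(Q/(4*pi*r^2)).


4*pi*r^2 = 4*pi*10.1^2 = 1281.9 m^2
Q / (4*pi*r^2) = 4 / 1281.9 = 0.00312037
Lp = 90.4 + 10*log10(0.00312037) = 65.342 dB


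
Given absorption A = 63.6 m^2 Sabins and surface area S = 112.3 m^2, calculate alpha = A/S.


Absorption coefficient = absorbed power / incident power
alpha = A / S = 63.6 / 112.3 = 0.56634


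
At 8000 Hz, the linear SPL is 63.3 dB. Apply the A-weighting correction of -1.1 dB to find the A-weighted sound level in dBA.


A-weighting table: 8000 Hz -> -1.1 dB correction
SPL_A = SPL + correction = 63.3 + (-1.1) = 62.2 dBA


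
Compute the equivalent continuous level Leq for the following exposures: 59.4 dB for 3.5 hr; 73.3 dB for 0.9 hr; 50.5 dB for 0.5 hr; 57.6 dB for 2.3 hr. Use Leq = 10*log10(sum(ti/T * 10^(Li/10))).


T_total = 3.5 + 0.9 + 0.5 + 2.3 = 7.2 hr
(3.5/7.2) * 10^(59.4/10) = 423385
(0.9/7.2) * 10^(73.3/10) = 2.67245e+06
(0.5/7.2) * 10^(50.5/10) = 7791.79
(2.3/7.2) * 10^(57.6/10) = 183821
Sum = 423385 + 2.67245e+06 + 7791.79 + 183821 = 3.28745e+06
Leq = 10*log10(3.28745e+06) = 65.169 dB


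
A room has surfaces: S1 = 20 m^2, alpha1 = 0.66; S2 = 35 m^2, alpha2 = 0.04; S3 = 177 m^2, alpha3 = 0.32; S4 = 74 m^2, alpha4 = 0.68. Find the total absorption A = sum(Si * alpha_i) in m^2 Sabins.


20 * 0.66 = 13.2
35 * 0.04 = 1.4
177 * 0.32 = 56.64
74 * 0.68 = 50.32
A_total = 13.2 + 1.4 + 56.64 + 50.32 = 121.56 m^2


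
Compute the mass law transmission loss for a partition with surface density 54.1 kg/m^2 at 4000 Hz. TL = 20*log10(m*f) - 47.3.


m * f = 54.1 * 4000 = 216400
20*log10(216400) = 106.705 dB
TL = 106.705 - 47.3 = 59.405 dB


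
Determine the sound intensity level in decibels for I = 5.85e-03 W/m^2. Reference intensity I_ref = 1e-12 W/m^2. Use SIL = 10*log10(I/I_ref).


I / I_ref = 5.85e-03 / 1e-12 = 5.85e+09
SIL = 10 * log10(5.85e+09) = 97.672 dB


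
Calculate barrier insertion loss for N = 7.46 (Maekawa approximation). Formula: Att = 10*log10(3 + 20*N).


3 + 20*N = 3 + 20*7.46 = 152.2
Att = 10*log10(152.2) = 21.824 dB


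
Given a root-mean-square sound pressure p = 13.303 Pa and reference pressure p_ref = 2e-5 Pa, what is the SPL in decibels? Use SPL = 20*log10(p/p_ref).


p / p_ref = 13.303 / 2e-5 = 665150
SPL = 20 * log10(665150) = 116.46 dB


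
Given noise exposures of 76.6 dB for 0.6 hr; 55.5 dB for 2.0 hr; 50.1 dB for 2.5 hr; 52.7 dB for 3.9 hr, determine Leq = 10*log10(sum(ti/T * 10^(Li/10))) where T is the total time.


T_total = 0.6 + 2.0 + 2.5 + 3.9 = 9.0 hr
(0.6/9.0) * 10^(76.6/10) = 3.04725e+06
(2.0/9.0) * 10^(55.5/10) = 78847.4
(2.5/9.0) * 10^(50.1/10) = 28424.8
(3.9/9.0) * 10^(52.7/10) = 80690.4
Sum = 3.04725e+06 + 78847.4 + 28424.8 + 80690.4 = 3.23521e+06
Leq = 10*log10(3.23521e+06) = 65.099 dB


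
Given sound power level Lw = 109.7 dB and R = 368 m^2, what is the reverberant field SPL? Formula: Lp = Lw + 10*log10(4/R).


4/R = 4/368 = 0.0108696
Lp = 109.7 + 10*log10(0.0108696) = 90.062 dB


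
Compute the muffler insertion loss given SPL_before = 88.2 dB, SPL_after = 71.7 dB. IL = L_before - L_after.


Insertion loss = SPL without muffler - SPL with muffler
IL = 88.2 - 71.7 = 16.5 dB


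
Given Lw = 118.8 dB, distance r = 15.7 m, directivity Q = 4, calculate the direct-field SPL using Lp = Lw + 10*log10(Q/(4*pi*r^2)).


4*pi*r^2 = 4*pi*15.7^2 = 3097.48 m^2
Q / (4*pi*r^2) = 4 / 3097.48 = 0.00129137
Lp = 118.8 + 10*log10(0.00129137) = 89.911 dB


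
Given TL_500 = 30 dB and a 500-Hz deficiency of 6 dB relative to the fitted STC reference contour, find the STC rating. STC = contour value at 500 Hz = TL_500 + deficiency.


By ASTM E413, STC = value of the fitted reference contour at 500 Hz.
Contour value at 500 Hz = TL_500 + deficiency = 30 + 6 = 36
STC = 36


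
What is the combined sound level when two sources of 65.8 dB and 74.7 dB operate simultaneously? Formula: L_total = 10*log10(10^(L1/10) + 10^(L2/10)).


10^(65.8/10) = 3.80189e+06
10^(74.7/10) = 2.95121e+07
Sum = 3.80189e+06 + 2.95121e+07 = 3.3314e+07
L_total = 10*log10(3.3314e+07) = 75.226 dB


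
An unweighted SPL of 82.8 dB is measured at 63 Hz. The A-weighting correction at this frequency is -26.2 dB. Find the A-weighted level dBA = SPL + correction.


A-weighting table: 63 Hz -> -26.2 dB correction
SPL_A = SPL + correction = 82.8 + (-26.2) = 56.6 dBA


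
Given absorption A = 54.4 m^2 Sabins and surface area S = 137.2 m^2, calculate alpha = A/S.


Absorption coefficient = absorbed power / incident power
alpha = A / S = 54.4 / 137.2 = 0.3965


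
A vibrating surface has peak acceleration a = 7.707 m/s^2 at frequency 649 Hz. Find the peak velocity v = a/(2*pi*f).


omega = 2*pi*f = 2*pi*649 = 4077.79 rad/s
v = a / omega = 7.707 / 4077.79 = 0.00189 m/s


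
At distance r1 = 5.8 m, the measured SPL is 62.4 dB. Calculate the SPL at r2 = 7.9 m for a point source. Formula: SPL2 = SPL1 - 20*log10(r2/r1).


r2/r1 = 7.9/5.8 = 1.36207
Correction = 20*log10(1.36207) = 2.68399 dB
SPL2 = 62.4 - 2.68399 = 59.716 dB


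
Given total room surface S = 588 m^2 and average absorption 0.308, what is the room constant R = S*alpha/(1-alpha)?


R = 588 * 0.308 / (1 - 0.308) = 261.71 m^2


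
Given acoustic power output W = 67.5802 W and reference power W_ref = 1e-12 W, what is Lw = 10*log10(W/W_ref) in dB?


W / W_ref = 67.5802 / 1e-12 = 6.75802e+13
Lw = 10 * log10(6.75802e+13) = 138.3 dB


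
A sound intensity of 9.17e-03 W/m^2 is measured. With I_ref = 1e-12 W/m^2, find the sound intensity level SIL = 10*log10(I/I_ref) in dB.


I / I_ref = 9.17e-03 / 1e-12 = 9.17e+09
SIL = 10 * log10(9.17e+09) = 99.624 dB


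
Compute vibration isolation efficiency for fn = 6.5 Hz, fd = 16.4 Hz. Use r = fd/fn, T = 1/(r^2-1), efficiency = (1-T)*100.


r = 16.4 / 6.5 = 2.52308
r^2 - 1 = 2.52308^2 - 1 = 5.36593
T = 1/5.36593 = 0.186361
Efficiency = (1 - 0.186361)*100 = 81.364 %


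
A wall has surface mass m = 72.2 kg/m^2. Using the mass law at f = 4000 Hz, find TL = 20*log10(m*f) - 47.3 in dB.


m * f = 72.2 * 4000 = 288800
20*log10(288800) = 109.212 dB
TL = 109.212 - 47.3 = 61.912 dB


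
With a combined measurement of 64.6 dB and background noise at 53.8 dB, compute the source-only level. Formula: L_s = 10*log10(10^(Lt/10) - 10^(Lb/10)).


10^(64.6/10) = 2.88403e+06
10^(53.8/10) = 239883
Difference = 2.88403e+06 - 239883 = 2.64415e+06
L_source = 10*log10(2.64415e+06) = 64.223 dB


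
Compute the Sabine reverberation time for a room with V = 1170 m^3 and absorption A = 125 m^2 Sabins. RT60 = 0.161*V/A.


RT60 = 0.161 * 1170 / 125 = 1.507 s


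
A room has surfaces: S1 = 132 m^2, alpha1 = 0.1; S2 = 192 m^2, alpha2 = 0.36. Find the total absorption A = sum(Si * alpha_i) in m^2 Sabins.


132 * 0.1 = 13.2
192 * 0.36 = 69.12
A_total = 13.2 + 69.12 = 82.32 m^2


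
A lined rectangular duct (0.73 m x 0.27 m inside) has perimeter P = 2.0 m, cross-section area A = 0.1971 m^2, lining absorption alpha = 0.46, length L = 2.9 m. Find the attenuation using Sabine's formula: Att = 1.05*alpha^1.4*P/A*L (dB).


alpha^1.4 = 0.46^1.4 = 0.337179
Attenuation rate = 1.05 * alpha^1.4 * P / A
= 1.05 * 0.337179 * 2.0 / 0.1971 = 3.59247 dB/m
Total Att = 3.59247 * 2.9 = 10.418 dB


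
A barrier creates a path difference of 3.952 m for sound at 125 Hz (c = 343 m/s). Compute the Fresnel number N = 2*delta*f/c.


N = 2*delta*f/c = 2*delta/lambda, where lambda = c/f
lambda = 343 / 125 = 2.744 m
N = 2 * 3.952 / 2.744 = 2.8805


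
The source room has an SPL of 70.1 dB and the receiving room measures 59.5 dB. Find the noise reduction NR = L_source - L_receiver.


NR = L_source - L_receiver (difference between source and receiving room levels)
NR = 70.1 - 59.5 = 10.6 dB


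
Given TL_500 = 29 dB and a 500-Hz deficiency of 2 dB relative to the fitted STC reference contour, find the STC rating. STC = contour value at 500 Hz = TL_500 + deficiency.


By ASTM E413, STC = value of the fitted reference contour at 500 Hz.
Contour value at 500 Hz = TL_500 + deficiency = 29 + 2 = 31
STC = 31


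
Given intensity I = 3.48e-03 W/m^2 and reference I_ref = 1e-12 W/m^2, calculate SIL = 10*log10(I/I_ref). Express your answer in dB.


I / I_ref = 3.48e-03 / 1e-12 = 3.48e+09
SIL = 10 * log10(3.48e+09) = 95.416 dB


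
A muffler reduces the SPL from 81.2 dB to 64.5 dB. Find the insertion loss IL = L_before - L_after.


Insertion loss = SPL without muffler - SPL with muffler
IL = 81.2 - 64.5 = 16.7 dB


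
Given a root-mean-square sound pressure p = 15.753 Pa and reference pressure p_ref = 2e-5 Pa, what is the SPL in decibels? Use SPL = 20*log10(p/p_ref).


p / p_ref = 15.753 / 2e-5 = 787650
SPL = 20 * log10(787650) = 117.93 dB


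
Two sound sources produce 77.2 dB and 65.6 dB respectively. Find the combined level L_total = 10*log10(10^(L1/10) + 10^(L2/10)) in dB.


10^(77.2/10) = 5.24807e+07
10^(65.6/10) = 3.63078e+06
Sum = 5.24807e+07 + 3.63078e+06 = 5.61115e+07
L_total = 10*log10(5.61115e+07) = 77.491 dB


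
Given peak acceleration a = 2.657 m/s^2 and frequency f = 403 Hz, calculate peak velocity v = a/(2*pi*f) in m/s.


omega = 2*pi*f = 2*pi*403 = 2532.12 rad/s
v = a / omega = 2.657 / 2532.12 = 0.0010493 m/s


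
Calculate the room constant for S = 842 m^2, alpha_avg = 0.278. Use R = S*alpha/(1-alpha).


R = 842 * 0.278 / (1 - 0.278) = 324.2 m^2


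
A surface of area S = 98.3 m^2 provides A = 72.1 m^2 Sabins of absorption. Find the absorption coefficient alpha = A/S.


Absorption coefficient = absorbed power / incident power
alpha = A / S = 72.1 / 98.3 = 0.73347


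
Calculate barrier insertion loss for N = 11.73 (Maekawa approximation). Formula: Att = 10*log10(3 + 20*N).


3 + 20*N = 3 + 20*11.73 = 237.6
Att = 10*log10(237.6) = 23.758 dB


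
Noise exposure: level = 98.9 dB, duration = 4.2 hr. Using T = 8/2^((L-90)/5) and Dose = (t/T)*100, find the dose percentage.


T_allowed = 8 / 2^((98.9 - 90)/5) = 2.32947 hr
Dose = 4.2 / 2.32947 * 100 = 180.3 %


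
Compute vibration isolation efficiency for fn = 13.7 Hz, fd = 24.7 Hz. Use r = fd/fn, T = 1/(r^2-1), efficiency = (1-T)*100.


r = 24.7 / 13.7 = 1.80292
r^2 - 1 = 1.80292^2 - 1 = 2.25052
T = 1/2.25052 = 0.444342
Efficiency = (1 - 0.444342)*100 = 55.566 %


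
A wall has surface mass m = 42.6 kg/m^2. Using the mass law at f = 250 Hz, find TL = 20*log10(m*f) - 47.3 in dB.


m * f = 42.6 * 250 = 10650
20*log10(10650) = 80.547 dB
TL = 80.547 - 47.3 = 33.247 dB


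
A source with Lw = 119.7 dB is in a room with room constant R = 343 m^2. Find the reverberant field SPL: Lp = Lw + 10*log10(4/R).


4/R = 4/343 = 0.0116618
Lp = 119.7 + 10*log10(0.0116618) = 100.37 dB


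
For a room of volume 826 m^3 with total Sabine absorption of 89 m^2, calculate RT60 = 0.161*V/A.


RT60 = 0.161 * 826 / 89 = 1.4942 s


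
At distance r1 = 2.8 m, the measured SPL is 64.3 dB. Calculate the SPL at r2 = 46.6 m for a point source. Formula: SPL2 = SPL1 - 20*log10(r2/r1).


r2/r1 = 46.6/2.8 = 16.6429
Correction = 20*log10(16.6429) = 24.4246 dB
SPL2 = 64.3 - 24.4246 = 39.875 dB


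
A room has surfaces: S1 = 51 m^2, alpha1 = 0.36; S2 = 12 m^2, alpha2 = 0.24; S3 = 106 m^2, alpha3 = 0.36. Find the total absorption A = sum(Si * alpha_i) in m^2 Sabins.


51 * 0.36 = 18.36
12 * 0.24 = 2.88
106 * 0.36 = 38.16
A_total = 18.36 + 2.88 + 38.16 = 59.4 m^2


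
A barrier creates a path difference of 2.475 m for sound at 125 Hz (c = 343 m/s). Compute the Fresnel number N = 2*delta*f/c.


N = 2*delta*f/c = 2*delta/lambda, where lambda = c/f
lambda = 343 / 125 = 2.744 m
N = 2 * 2.475 / 2.744 = 1.8039


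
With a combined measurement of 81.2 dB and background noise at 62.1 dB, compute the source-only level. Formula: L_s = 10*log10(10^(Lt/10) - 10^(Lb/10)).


10^(81.2/10) = 1.31826e+08
10^(62.1/10) = 1.62181e+06
Difference = 1.31826e+08 - 1.62181e+06 = 1.30204e+08
L_source = 10*log10(1.30204e+08) = 81.146 dB


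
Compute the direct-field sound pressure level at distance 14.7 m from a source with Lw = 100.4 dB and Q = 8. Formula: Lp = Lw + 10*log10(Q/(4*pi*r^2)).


4*pi*r^2 = 4*pi*14.7^2 = 2715.47 m^2
Q / (4*pi*r^2) = 8 / 2715.47 = 0.00294608
Lp = 100.4 + 10*log10(0.00294608) = 75.092 dB


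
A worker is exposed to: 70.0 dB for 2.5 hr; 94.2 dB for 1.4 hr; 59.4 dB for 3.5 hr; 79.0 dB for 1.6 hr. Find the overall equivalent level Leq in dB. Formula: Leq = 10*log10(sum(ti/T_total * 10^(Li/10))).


T_total = 2.5 + 1.4 + 3.5 + 1.6 = 9.0 hr
(2.5/9.0) * 10^(70.0/10) = 2.77778e+06
(1.4/9.0) * 10^(94.2/10) = 4.09153e+08
(3.5/9.0) * 10^(59.4/10) = 338708
(1.6/9.0) * 10^(79.0/10) = 1.41214e+07
Sum = 2.77778e+06 + 4.09153e+08 + 338708 + 1.41214e+07 = 4.26391e+08
Leq = 10*log10(4.26391e+08) = 86.298 dB


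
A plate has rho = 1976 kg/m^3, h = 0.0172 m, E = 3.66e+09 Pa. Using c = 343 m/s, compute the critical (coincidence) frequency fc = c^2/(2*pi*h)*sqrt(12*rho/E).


12*rho/E = 12*1976/3.66e+09 = 6.47869e-06
sqrt(12*rho/E) = sqrt(6.47869e-06) = 0.00254533
c^2/(2*pi*h) = 343^2/(2*pi*0.0172) = 1.08863e+06
fc = 1.08863e+06 * 0.00254533 = 2770.9 Hz


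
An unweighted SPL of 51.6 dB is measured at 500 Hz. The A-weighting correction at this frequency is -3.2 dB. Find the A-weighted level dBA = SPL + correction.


A-weighting table: 500 Hz -> -3.2 dB correction
SPL_A = SPL + correction = 51.6 + (-3.2) = 48.4 dBA


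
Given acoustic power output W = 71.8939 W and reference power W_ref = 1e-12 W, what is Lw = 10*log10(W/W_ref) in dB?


W / W_ref = 71.8939 / 1e-12 = 7.18939e+13
Lw = 10 * log10(7.18939e+13) = 138.57 dB


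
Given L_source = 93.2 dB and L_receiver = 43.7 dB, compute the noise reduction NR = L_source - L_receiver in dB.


NR = L_source - L_receiver (difference between source and receiving room levels)
NR = 93.2 - 43.7 = 49.5 dB


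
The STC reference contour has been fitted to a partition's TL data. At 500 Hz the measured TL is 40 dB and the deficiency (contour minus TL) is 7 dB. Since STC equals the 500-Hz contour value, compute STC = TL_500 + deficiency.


By ASTM E413, STC = value of the fitted reference contour at 500 Hz.
Contour value at 500 Hz = TL_500 + deficiency = 40 + 7 = 47
STC = 47


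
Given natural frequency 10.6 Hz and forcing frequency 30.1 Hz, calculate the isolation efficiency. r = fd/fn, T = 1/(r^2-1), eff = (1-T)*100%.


r = 30.1 / 10.6 = 2.83962
r^2 - 1 = 2.83962^2 - 1 = 7.06344
T = 1/7.06344 = 0.141574
Efficiency = (1 - 0.141574)*100 = 85.843 %


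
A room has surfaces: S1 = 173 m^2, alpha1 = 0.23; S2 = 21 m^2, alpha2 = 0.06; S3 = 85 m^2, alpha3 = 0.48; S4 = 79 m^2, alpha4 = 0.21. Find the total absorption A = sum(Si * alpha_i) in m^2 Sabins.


173 * 0.23 = 39.79
21 * 0.06 = 1.26
85 * 0.48 = 40.8
79 * 0.21 = 16.59
A_total = 39.79 + 1.26 + 40.8 + 16.59 = 98.44 m^2


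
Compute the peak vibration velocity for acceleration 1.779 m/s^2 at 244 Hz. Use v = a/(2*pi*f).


omega = 2*pi*f = 2*pi*244 = 1533.1 rad/s
v = a / omega = 1.779 / 1533.1 = 0.0011604 m/s


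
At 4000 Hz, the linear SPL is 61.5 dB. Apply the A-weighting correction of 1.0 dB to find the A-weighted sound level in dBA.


A-weighting table: 4000 Hz -> 1.0 dB correction
SPL_A = SPL + correction = 61.5 + (1.0) = 62.5 dBA


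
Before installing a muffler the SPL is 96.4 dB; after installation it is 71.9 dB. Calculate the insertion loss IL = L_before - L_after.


Insertion loss = SPL without muffler - SPL with muffler
IL = 96.4 - 71.9 = 24.5 dB


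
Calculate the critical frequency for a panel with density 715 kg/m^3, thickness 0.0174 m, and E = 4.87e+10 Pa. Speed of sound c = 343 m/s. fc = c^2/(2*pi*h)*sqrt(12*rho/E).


12*rho/E = 12*715/4.87e+10 = 1.76181e-07
sqrt(12*rho/E) = sqrt(1.76181e-07) = 0.000419739
c^2/(2*pi*h) = 343^2/(2*pi*0.0174) = 1.07612e+06
fc = 1.07612e+06 * 0.000419739 = 451.69 Hz


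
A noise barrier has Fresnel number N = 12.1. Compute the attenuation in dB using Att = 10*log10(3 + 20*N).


3 + 20*N = 3 + 20*12.1 = 245
Att = 10*log10(245) = 23.892 dB


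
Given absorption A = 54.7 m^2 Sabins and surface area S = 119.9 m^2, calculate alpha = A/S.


Absorption coefficient = absorbed power / incident power
alpha = A / S = 54.7 / 119.9 = 0.45621


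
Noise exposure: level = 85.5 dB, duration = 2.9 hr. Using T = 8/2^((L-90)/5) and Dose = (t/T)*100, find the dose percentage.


T_allowed = 8 / 2^((85.5 - 90)/5) = 14.9285 hr
Dose = 2.9 / 14.9285 * 100 = 19.426 %


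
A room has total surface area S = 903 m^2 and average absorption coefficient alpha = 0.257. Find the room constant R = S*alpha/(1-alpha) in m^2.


R = 903 * 0.257 / (1 - 0.257) = 312.34 m^2


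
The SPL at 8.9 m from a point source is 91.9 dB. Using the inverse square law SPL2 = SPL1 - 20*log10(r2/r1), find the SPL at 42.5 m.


r2/r1 = 42.5/8.9 = 4.77528
Correction = 20*log10(4.77528) = 13.58 dB
SPL2 = 91.9 - 13.58 = 78.32 dB


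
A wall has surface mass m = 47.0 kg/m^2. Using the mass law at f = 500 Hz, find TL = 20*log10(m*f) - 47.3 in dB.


m * f = 47.0 * 500 = 23500
20*log10(23500) = 87.4214 dB
TL = 87.4214 - 47.3 = 40.121 dB


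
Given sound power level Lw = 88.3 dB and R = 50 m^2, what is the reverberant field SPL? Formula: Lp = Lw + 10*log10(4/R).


4/R = 4/50 = 0.08
Lp = 88.3 + 10*log10(0.08) = 77.331 dB


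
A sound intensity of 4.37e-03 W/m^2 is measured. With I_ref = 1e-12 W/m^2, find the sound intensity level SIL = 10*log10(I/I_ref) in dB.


I / I_ref = 4.37e-03 / 1e-12 = 4.37e+09
SIL = 10 * log10(4.37e+09) = 96.405 dB


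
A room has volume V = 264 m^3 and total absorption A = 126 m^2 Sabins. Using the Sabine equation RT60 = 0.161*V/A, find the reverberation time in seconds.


RT60 = 0.161 * 264 / 126 = 0.33733 s


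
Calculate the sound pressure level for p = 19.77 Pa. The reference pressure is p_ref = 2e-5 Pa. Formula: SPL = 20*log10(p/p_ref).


p / p_ref = 19.77 / 2e-5 = 988500
SPL = 20 * log10(988500) = 119.9 dB


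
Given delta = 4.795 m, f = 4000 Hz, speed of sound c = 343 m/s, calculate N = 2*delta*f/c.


N = 2*delta*f/c = 2*delta/lambda, where lambda = c/f
lambda = 343 / 4000 = 0.08575 m
N = 2 * 4.795 / 0.08575 = 111.84


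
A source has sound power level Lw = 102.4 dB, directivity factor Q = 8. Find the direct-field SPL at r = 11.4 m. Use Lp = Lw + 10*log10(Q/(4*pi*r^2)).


4*pi*r^2 = 4*pi*11.4^2 = 1633.13 m^2
Q / (4*pi*r^2) = 8 / 1633.13 = 0.00489857
Lp = 102.4 + 10*log10(0.00489857) = 79.301 dB


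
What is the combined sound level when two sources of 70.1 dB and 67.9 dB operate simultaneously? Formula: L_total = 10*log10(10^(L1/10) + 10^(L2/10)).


10^(70.1/10) = 1.02329e+07
10^(67.9/10) = 6.16595e+06
Sum = 1.02329e+07 + 6.16595e+06 = 1.63988e+07
L_total = 10*log10(1.63988e+07) = 72.148 dB


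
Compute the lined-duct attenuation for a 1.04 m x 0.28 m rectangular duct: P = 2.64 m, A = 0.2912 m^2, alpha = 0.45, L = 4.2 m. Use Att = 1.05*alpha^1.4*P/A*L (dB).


alpha^1.4 = 0.45^1.4 = 0.326962
Attenuation rate = 1.05 * alpha^1.4 * P / A
= 1.05 * 0.326962 * 2.64 / 0.2912 = 3.11243 dB/m
Total Att = 3.11243 * 4.2 = 13.072 dB


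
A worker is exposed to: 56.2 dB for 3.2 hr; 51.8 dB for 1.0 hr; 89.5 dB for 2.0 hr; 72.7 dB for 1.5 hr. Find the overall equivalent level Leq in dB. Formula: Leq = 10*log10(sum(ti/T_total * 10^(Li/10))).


T_total = 3.2 + 1.0 + 2.0 + 1.5 = 7.7 hr
(3.2/7.7) * 10^(56.2/10) = 173244
(1.0/7.7) * 10^(51.8/10) = 19656.6
(2.0/7.7) * 10^(89.5/10) = 2.31494e+08
(1.5/7.7) * 10^(72.7/10) = 3.62744e+06
Sum = 173244 + 19656.6 + 2.31494e+08 + 3.62744e+06 = 2.35314e+08
Leq = 10*log10(2.35314e+08) = 83.716 dB


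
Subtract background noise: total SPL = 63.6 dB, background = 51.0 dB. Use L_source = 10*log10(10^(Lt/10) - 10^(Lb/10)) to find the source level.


10^(63.6/10) = 2.29087e+06
10^(51.0/10) = 125893
Difference = 2.29087e+06 - 125893 = 2.16498e+06
L_source = 10*log10(2.16498e+06) = 63.355 dB


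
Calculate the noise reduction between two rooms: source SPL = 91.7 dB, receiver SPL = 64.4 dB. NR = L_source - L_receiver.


NR = L_source - L_receiver (difference between source and receiving room levels)
NR = 91.7 - 64.4 = 27.3 dB


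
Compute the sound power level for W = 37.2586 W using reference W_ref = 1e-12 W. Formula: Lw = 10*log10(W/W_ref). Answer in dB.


W / W_ref = 37.2586 / 1e-12 = 3.72586e+13
Lw = 10 * log10(3.72586e+13) = 135.71 dB


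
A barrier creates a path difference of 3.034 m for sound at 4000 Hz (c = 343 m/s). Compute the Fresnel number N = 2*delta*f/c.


N = 2*delta*f/c = 2*delta/lambda, where lambda = c/f
lambda = 343 / 4000 = 0.08575 m
N = 2 * 3.034 / 0.08575 = 70.764


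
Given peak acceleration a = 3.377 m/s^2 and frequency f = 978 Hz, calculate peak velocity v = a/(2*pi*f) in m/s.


omega = 2*pi*f = 2*pi*978 = 6144.96 rad/s
v = a / omega = 3.377 / 6144.96 = 0.00054956 m/s


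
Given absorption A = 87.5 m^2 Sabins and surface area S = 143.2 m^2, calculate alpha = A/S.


Absorption coefficient = absorbed power / incident power
alpha = A / S = 87.5 / 143.2 = 0.61103


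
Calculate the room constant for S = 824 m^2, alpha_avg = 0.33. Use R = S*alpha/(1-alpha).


R = 824 * 0.33 / (1 - 0.33) = 405.85 m^2


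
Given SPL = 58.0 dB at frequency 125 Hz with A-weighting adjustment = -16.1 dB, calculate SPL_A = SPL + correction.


A-weighting table: 125 Hz -> -16.1 dB correction
SPL_A = SPL + correction = 58.0 + (-16.1) = 41.9 dBA


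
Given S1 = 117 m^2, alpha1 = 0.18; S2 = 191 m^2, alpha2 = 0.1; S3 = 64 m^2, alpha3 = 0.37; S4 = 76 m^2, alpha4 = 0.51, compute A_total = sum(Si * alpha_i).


117 * 0.18 = 21.06
191 * 0.1 = 19.1
64 * 0.37 = 23.68
76 * 0.51 = 38.76
A_total = 21.06 + 19.1 + 23.68 + 38.76 = 102.6 m^2


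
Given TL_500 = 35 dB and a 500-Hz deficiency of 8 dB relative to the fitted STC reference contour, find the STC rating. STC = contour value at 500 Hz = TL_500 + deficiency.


By ASTM E413, STC = value of the fitted reference contour at 500 Hz.
Contour value at 500 Hz = TL_500 + deficiency = 35 + 8 = 43
STC = 43


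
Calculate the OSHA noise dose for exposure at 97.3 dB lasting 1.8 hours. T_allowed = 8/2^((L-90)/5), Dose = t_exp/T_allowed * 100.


T_allowed = 8 / 2^((97.3 - 90)/5) = 2.90795 hr
Dose = 1.8 / 2.90795 * 100 = 61.899 %


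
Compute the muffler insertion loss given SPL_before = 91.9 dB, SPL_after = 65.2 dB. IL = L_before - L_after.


Insertion loss = SPL without muffler - SPL with muffler
IL = 91.9 - 65.2 = 26.7 dB


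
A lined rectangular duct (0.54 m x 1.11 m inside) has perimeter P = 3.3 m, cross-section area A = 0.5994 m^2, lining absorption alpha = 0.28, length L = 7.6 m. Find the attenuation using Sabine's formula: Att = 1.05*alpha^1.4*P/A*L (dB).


alpha^1.4 = 0.28^1.4 = 0.168276
Attenuation rate = 1.05 * alpha^1.4 * P / A
= 1.05 * 0.168276 * 3.3 / 0.5994 = 0.972767 dB/m
Total Att = 0.972767 * 7.6 = 7.393 dB


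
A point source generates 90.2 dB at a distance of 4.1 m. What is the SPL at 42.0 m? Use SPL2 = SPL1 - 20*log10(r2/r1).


r2/r1 = 42.0/4.1 = 10.2439
Correction = 20*log10(10.2439) = 20.2093 dB
SPL2 = 90.2 - 20.2093 = 69.991 dB


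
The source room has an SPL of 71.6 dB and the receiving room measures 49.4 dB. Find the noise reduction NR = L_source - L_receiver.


NR = L_source - L_receiver (difference between source and receiving room levels)
NR = 71.6 - 49.4 = 22.2 dB


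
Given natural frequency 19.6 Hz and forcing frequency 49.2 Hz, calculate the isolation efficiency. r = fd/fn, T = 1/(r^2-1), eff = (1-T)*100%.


r = 49.2 / 19.6 = 2.5102
r^2 - 1 = 2.5102^2 - 1 = 5.3011
T = 1/5.3011 = 0.18864
Efficiency = (1 - 0.18864)*100 = 81.136 %


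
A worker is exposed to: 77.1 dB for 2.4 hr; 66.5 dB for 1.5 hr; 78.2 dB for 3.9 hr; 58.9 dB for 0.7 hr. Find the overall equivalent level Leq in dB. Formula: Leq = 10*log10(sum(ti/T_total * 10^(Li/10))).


T_total = 2.4 + 1.5 + 3.9 + 0.7 = 8.5 hr
(2.4/8.5) * 10^(77.1/10) = 1.44808e+07
(1.5/8.5) * 10^(66.5/10) = 788265
(3.9/8.5) * 10^(78.2/10) = 3.03142e+07
(0.7/8.5) * 10^(58.9/10) = 63926.2
Sum = 1.44808e+07 + 788265 + 3.03142e+07 + 63926.2 = 4.56472e+07
Leq = 10*log10(4.56472e+07) = 76.594 dB


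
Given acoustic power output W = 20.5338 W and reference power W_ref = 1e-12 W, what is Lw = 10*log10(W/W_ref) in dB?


W / W_ref = 20.5338 / 1e-12 = 2.05338e+13
Lw = 10 * log10(2.05338e+13) = 133.12 dB


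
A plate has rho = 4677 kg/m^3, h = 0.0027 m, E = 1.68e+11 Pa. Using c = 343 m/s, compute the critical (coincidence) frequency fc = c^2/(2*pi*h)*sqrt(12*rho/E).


12*rho/E = 12*4677/1.68e+11 = 3.34071e-07
sqrt(12*rho/E) = sqrt(3.34071e-07) = 0.000577989
c^2/(2*pi*h) = 343^2/(2*pi*0.0027) = 6.93497e+06
fc = 6.93497e+06 * 0.000577989 = 4008.3 Hz


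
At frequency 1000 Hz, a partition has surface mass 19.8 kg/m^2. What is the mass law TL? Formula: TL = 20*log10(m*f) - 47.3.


m * f = 19.8 * 1000 = 19800
20*log10(19800) = 85.9333 dB
TL = 85.9333 - 47.3 = 38.633 dB


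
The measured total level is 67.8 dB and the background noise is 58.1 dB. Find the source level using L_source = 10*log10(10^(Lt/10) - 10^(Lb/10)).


10^(67.8/10) = 6.0256e+06
10^(58.1/10) = 645654
Difference = 6.0256e+06 - 645654 = 5.37995e+06
L_source = 10*log10(5.37995e+06) = 67.308 dB


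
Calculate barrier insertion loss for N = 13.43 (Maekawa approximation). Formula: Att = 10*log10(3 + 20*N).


3 + 20*N = 3 + 20*13.43 = 271.6
Att = 10*log10(271.6) = 24.339 dB


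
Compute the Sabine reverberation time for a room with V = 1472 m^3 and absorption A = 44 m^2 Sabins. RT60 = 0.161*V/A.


RT60 = 0.161 * 1472 / 44 = 5.3862 s


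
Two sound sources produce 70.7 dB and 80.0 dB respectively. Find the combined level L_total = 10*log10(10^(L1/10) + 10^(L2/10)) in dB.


10^(70.7/10) = 1.1749e+07
10^(80.0/10) = 1e+08
Sum = 1.1749e+07 + 1e+08 = 1.11749e+08
L_total = 10*log10(1.11749e+08) = 80.482 dB


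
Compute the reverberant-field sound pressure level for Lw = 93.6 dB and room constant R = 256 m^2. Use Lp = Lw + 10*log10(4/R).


4/R = 4/256 = 0.015625
Lp = 93.6 + 10*log10(0.015625) = 75.538 dB


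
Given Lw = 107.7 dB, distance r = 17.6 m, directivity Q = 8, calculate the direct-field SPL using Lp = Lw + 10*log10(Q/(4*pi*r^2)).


4*pi*r^2 = 4*pi*17.6^2 = 3892.56 m^2
Q / (4*pi*r^2) = 8 / 3892.56 = 0.0020552
Lp = 107.7 + 10*log10(0.0020552) = 80.829 dB


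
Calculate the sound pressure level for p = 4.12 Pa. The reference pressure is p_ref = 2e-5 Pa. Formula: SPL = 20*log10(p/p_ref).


p / p_ref = 4.12 / 2e-5 = 206000
SPL = 20 * log10(206000) = 106.28 dB


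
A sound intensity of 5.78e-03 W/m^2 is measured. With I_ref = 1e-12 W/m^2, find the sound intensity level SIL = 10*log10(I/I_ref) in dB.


I / I_ref = 5.78e-03 / 1e-12 = 5.78e+09
SIL = 10 * log10(5.78e+09) = 97.619 dB


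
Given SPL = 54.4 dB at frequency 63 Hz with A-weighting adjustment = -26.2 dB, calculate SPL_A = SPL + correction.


A-weighting table: 63 Hz -> -26.2 dB correction
SPL_A = SPL + correction = 54.4 + (-26.2) = 28.2 dBA


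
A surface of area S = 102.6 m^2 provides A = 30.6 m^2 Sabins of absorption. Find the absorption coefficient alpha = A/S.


Absorption coefficient = absorbed power / incident power
alpha = A / S = 30.6 / 102.6 = 0.29825


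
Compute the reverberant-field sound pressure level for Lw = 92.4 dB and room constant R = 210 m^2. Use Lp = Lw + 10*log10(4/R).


4/R = 4/210 = 0.0190476
Lp = 92.4 + 10*log10(0.0190476) = 75.198 dB


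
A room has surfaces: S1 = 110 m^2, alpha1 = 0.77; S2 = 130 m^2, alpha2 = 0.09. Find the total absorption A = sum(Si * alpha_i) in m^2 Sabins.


110 * 0.77 = 84.7
130 * 0.09 = 11.7
A_total = 84.7 + 11.7 = 96.4 m^2


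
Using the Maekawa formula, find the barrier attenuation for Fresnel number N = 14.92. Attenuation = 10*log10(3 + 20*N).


3 + 20*N = 3 + 20*14.92 = 301.4
Att = 10*log10(301.4) = 24.791 dB


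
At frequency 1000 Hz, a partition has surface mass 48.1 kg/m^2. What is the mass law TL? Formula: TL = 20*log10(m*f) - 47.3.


m * f = 48.1 * 1000 = 48100
20*log10(48100) = 93.6429 dB
TL = 93.6429 - 47.3 = 46.343 dB


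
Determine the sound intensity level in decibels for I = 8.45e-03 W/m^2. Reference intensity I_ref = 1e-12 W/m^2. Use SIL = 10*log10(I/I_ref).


I / I_ref = 8.45e-03 / 1e-12 = 8.45e+09
SIL = 10 * log10(8.45e+09) = 99.269 dB


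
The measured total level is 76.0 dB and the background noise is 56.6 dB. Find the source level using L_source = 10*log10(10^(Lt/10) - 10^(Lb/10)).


10^(76.0/10) = 3.98107e+07
10^(56.6/10) = 457088
Difference = 3.98107e+07 - 457088 = 3.93536e+07
L_source = 10*log10(3.93536e+07) = 75.95 dB


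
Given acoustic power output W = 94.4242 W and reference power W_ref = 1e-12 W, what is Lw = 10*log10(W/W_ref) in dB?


W / W_ref = 94.4242 / 1e-12 = 9.44242e+13
Lw = 10 * log10(9.44242e+13) = 139.75 dB


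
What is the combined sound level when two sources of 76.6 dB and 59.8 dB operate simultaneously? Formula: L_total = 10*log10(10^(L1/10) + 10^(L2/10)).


10^(76.6/10) = 4.57088e+07
10^(59.8/10) = 954993
Sum = 4.57088e+07 + 954993 = 4.66638e+07
L_total = 10*log10(4.66638e+07) = 76.69 dB


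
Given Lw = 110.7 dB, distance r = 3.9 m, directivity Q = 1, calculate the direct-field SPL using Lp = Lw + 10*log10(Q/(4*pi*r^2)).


4*pi*r^2 = 4*pi*3.9^2 = 191.134 m^2
Q / (4*pi*r^2) = 1 / 191.134 = 0.00523193
Lp = 110.7 + 10*log10(0.00523193) = 87.887 dB


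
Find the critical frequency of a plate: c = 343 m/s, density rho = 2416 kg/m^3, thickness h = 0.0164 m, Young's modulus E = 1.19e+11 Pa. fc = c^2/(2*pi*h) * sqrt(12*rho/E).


12*rho/E = 12*2416/1.19e+11 = 2.4363e-07
sqrt(12*rho/E) = sqrt(2.4363e-07) = 0.000493589
c^2/(2*pi*h) = 343^2/(2*pi*0.0164) = 1.14173e+06
fc = 1.14173e+06 * 0.000493589 = 563.55 Hz


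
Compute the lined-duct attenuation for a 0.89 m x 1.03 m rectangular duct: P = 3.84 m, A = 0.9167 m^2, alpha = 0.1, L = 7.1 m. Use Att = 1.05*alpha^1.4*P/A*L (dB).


alpha^1.4 = 0.1^1.4 = 0.0398107
Attenuation rate = 1.05 * alpha^1.4 * P / A
= 1.05 * 0.0398107 * 3.84 / 0.9167 = 0.175103 dB/m
Total Att = 0.175103 * 7.1 = 1.2432 dB


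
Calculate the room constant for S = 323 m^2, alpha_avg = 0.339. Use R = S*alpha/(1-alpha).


R = 323 * 0.339 / (1 - 0.339) = 165.65 m^2


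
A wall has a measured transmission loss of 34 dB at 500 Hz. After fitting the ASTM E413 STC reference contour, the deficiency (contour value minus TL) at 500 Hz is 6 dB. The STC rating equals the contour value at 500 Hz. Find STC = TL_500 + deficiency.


By ASTM E413, STC = value of the fitted reference contour at 500 Hz.
Contour value at 500 Hz = TL_500 + deficiency = 34 + 6 = 40
STC = 40


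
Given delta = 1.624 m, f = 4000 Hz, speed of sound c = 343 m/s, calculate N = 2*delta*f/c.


N = 2*delta*f/c = 2*delta/lambda, where lambda = c/f
lambda = 343 / 4000 = 0.08575 m
N = 2 * 1.624 / 0.08575 = 37.878


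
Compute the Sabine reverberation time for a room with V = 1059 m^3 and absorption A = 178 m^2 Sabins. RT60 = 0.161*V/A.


RT60 = 0.161 * 1059 / 178 = 0.95786 s


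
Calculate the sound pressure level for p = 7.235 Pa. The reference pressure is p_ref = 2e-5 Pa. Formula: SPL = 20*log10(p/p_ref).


p / p_ref = 7.235 / 2e-5 = 361750
SPL = 20 * log10(361750) = 111.17 dB


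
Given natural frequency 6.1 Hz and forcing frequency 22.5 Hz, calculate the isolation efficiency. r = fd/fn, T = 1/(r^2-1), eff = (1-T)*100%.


r = 22.5 / 6.1 = 3.68852
r^2 - 1 = 3.68852^2 - 1 = 12.6052
T = 1/12.6052 = 0.0793323
Efficiency = (1 - 0.0793323)*100 = 92.067 %


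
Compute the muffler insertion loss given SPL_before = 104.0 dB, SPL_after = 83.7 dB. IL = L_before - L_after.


Insertion loss = SPL without muffler - SPL with muffler
IL = 104.0 - 83.7 = 20.3 dB


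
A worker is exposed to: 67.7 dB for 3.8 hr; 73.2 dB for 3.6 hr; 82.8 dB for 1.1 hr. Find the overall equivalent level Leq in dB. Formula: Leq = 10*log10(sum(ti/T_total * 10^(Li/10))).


T_total = 3.8 + 3.6 + 1.1 = 8.5 hr
(3.8/8.5) * 10^(67.7/10) = 2.63248e+06
(3.6/8.5) * 10^(73.2/10) = 8.84878e+06
(1.1/8.5) * 10^(82.8/10) = 2.46589e+07
Sum = 2.63248e+06 + 8.84878e+06 + 2.46589e+07 = 3.61402e+07
Leq = 10*log10(3.61402e+07) = 75.58 dB


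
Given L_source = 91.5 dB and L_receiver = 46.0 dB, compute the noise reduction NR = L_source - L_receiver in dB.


NR = L_source - L_receiver (difference between source and receiving room levels)
NR = 91.5 - 46.0 = 45.5 dB


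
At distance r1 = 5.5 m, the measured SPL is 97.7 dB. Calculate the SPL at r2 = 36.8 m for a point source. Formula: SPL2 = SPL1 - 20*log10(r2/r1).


r2/r1 = 36.8/5.5 = 6.69091
Correction = 20*log10(6.69091) = 16.5097 dB
SPL2 = 97.7 - 16.5097 = 81.19 dB


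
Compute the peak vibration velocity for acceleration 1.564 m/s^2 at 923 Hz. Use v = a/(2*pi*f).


omega = 2*pi*f = 2*pi*923 = 5799.38 rad/s
v = a / omega = 1.564 / 5799.38 = 0.00026968 m/s


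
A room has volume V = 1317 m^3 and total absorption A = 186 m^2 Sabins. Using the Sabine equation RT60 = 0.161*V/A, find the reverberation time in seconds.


RT60 = 0.161 * 1317 / 186 = 1.14 s


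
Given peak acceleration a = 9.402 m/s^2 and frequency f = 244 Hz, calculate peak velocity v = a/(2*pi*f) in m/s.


omega = 2*pi*f = 2*pi*244 = 1533.1 rad/s
v = a / omega = 9.402 / 1533.1 = 0.0061327 m/s


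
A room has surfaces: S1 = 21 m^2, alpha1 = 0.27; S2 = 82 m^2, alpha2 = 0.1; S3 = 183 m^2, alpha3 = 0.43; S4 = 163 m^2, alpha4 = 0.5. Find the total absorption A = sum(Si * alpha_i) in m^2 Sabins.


21 * 0.27 = 5.67
82 * 0.1 = 8.2
183 * 0.43 = 78.69
163 * 0.5 = 81.5
A_total = 5.67 + 8.2 + 78.69 + 81.5 = 174.06 m^2


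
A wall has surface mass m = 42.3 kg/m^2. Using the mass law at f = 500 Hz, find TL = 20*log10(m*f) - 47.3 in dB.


m * f = 42.3 * 500 = 21150
20*log10(21150) = 86.5062 dB
TL = 86.5062 - 47.3 = 39.206 dB


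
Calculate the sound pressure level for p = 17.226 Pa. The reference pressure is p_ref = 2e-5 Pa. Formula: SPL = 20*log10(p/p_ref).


p / p_ref = 17.226 / 2e-5 = 861300
SPL = 20 * log10(861300) = 118.7 dB


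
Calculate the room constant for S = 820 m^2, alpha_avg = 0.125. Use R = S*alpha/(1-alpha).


R = 820 * 0.125 / (1 - 0.125) = 117.14 m^2


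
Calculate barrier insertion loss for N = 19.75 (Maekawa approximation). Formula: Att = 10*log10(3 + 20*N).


3 + 20*N = 3 + 20*19.75 = 398
Att = 10*log10(398) = 25.999 dB


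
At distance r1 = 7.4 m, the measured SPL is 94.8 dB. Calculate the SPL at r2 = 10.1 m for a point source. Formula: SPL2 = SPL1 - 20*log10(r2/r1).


r2/r1 = 10.1/7.4 = 1.36486
Correction = 20*log10(1.36486) = 2.70176 dB
SPL2 = 94.8 - 2.70176 = 92.098 dB


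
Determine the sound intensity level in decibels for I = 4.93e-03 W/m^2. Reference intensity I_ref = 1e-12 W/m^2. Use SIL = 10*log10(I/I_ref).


I / I_ref = 4.93e-03 / 1e-12 = 4.93e+09
SIL = 10 * log10(4.93e+09) = 96.928 dB


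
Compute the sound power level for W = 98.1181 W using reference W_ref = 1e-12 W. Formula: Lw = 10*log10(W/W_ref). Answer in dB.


W / W_ref = 98.1181 / 1e-12 = 9.81181e+13
Lw = 10 * log10(9.81181e+13) = 139.92 dB


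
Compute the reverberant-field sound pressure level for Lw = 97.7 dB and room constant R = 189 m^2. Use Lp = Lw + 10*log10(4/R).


4/R = 4/189 = 0.021164
Lp = 97.7 + 10*log10(0.021164) = 80.956 dB


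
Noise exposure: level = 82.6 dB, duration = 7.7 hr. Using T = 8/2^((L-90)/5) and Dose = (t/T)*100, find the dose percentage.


T_allowed = 8 / 2^((82.6 - 90)/5) = 22.3159 hr
Dose = 7.7 / 22.3159 * 100 = 34.505 %


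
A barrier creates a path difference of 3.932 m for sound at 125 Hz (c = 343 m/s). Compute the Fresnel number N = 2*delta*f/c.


N = 2*delta*f/c = 2*delta/lambda, where lambda = c/f
lambda = 343 / 125 = 2.744 m
N = 2 * 3.932 / 2.744 = 2.8659


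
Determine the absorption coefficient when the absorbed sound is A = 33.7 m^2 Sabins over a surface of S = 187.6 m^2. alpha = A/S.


Absorption coefficient = absorbed power / incident power
alpha = A / S = 33.7 / 187.6 = 0.17964


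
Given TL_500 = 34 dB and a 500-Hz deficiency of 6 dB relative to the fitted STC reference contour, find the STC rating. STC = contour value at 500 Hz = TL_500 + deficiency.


By ASTM E413, STC = value of the fitted reference contour at 500 Hz.
Contour value at 500 Hz = TL_500 + deficiency = 34 + 6 = 40
STC = 40


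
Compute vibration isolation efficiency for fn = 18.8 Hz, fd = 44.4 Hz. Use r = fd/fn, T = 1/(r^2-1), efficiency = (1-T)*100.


r = 44.4 / 18.8 = 2.3617
r^2 - 1 = 2.3617^2 - 1 = 4.57763
T = 1/4.57763 = 0.218454
Efficiency = (1 - 0.218454)*100 = 78.155 %
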